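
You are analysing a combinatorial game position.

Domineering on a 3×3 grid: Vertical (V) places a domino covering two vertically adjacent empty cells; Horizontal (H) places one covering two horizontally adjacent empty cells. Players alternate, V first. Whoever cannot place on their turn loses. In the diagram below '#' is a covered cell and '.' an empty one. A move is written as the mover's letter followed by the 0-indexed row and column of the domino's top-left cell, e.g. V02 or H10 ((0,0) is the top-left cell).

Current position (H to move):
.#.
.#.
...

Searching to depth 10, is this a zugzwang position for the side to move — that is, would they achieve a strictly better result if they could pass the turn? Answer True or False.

[.#./.#./...] H move#1: H20:-1/.#./.#./##.*, H21:-1/.#./.#./.##
[.#./.#./##.] V move#2: V00:+1/##./##./##.*, V02:+1/.##/.##/##., V12:+1/.#./.##/###
[##./##./##.] end (terminal -1, H#3); searched .#./.#./... to 10
if H skipped the turn, V would face:
~ [.#./.#./...] V move#1: V00:+1/##./##./...*, V02:+1/.##/.##/..., V10:+1/.#./##./#.., V12:+1/.#./.##/..#
~ [##./##./...] H move#2: H20:-1/##./##./##.*, H21:-1/##./##./.##
~ [##./##./##.] V move#3: V02:+1/###/###/##.*, V12:+1/##./###/###
~ [###/###/##.] end (terminal -1, H#4); searched .#./.#./... to 10
compare (H): move=-1 vs pass=-1

zugzwang(.#./.#./..., H) = False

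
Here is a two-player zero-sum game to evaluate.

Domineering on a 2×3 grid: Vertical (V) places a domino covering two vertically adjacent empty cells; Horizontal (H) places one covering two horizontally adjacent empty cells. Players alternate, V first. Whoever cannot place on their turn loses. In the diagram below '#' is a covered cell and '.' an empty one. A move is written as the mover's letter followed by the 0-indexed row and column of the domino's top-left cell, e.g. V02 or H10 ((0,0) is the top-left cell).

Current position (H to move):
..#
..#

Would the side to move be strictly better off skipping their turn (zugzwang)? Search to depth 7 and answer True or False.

p1 H@[..#/..#]: H00[###/..#]+1* H10[..#/###]+1
p2 V@[###/..#] terminal -1; root [..#/..#] d7
suppose H passes — search the same position with V to move:
pass> p1 V@[..#/..#]: V00[#.#/#.#]+1* V01[.##/.##]+1
pass> p2 H@[#.#/#.#] terminal -1; root [..#/..#] d7
for H: play +1, pass -1

zugzwang(..#/..#, H) = False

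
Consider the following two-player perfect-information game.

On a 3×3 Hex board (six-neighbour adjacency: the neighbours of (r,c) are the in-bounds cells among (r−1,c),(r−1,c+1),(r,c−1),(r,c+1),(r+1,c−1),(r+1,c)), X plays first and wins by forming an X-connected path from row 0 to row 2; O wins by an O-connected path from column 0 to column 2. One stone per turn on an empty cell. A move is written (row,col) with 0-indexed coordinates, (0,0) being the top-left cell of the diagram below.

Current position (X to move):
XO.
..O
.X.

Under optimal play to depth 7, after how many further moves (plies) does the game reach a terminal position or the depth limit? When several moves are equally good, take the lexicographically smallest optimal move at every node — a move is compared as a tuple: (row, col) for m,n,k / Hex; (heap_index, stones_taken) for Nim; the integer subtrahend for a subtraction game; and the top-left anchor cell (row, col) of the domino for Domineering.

PV length from [XO./..O/.X.]: 3 plies

ply 1, X at XO./..O/.X. | (0,2)=-1→XOX/..O/.X.; (1,0)=+1→XO./X.O/.X.*; (1,1)=+1→XO./.XO/.X.; (2,0)=-1→XO./..O/XX.; (2,2)=-1→XO./..O/.XX
ply 2, O at XO./X.O/.X. | (0,2)=-1→XOO/X.O/.X.*; (1,1)=-1→XO./XOO/.X.; (2,0)=-1→XO./X.O/OX.; (2,2)=-1→XO./X.O/.XO
ply 3, X at XOO/X.O/.X. | (1,1)=+1→XOO/XXO/.X.*; (2,0)=+1→XOO/X.O/XX.; (2,2)=+1→XOO/X.O/.XX
ply 4: XOO/XXO/.X. is terminal -1 (O); from XO./..O/.X. depth 7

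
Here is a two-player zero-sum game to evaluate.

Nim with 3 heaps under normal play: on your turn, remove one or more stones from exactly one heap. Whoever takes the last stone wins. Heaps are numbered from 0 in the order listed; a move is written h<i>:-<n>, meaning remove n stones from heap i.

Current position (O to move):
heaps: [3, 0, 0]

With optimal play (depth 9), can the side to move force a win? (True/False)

O winning at [(3,0,0)]: True

p1 O@[(3,0,0)]: h0:-1[(2,0,0)]-1 h0:-2[(1,0,0)]-1 h0:-3[(0,0,0)]+1*
p2 X@[(0,0,0)] terminal -1; root [(3,0,0)] d9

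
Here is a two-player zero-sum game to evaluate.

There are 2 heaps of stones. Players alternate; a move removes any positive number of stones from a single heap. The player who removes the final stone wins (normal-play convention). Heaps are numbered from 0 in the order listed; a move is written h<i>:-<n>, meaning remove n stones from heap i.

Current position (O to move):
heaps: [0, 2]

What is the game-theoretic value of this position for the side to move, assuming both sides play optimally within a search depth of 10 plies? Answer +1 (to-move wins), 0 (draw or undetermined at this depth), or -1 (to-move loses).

value((0,2), O) = +1

[(0,2)] O move#1: h1:-1:-1/(0,1), h1:-2:+1/(0,0)*
[(0,0)] end (terminal -1, X#2); searched (0,2) to 10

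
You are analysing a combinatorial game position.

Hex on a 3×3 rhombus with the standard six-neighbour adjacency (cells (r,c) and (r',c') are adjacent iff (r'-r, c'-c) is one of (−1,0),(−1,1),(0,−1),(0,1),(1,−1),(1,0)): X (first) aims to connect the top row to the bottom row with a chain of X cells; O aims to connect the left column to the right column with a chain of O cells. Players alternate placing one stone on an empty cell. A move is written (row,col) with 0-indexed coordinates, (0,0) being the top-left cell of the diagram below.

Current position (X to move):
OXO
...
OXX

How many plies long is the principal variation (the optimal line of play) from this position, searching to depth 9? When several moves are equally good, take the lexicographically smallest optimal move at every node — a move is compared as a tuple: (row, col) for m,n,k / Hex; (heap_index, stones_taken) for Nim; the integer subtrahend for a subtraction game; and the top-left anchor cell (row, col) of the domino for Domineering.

PV length from [OXO/.../OXX]: 1 ply

[OXO/.../OXX] X move#1: (1,0):-1/OXO/X../OXX, (1,1):+1/OXO/.X./OXX*, (1,2):-1/OXO/..X/OXX
[OXO/.X./OXX] end (terminal -1, O#2); searched OXO/.../OXX to 9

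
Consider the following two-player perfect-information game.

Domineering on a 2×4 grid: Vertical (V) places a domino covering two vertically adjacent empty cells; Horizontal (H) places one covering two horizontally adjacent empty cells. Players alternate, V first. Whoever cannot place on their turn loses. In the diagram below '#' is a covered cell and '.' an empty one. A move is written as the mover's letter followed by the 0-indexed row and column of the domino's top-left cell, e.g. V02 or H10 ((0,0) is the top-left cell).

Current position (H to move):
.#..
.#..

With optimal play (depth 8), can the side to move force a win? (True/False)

H winning at [.#../.#..]: True

p1 H@[.#../.#..]: H02[.###/.#..]+1* H12[.#../.###]+1
p2 V@[.###/.#..]: V00[####/##..]-1*
p3 H@[####/##..]: H12[####/####]+1*
p4 V@[####/####] terminal -1; root [.#../.#..] d8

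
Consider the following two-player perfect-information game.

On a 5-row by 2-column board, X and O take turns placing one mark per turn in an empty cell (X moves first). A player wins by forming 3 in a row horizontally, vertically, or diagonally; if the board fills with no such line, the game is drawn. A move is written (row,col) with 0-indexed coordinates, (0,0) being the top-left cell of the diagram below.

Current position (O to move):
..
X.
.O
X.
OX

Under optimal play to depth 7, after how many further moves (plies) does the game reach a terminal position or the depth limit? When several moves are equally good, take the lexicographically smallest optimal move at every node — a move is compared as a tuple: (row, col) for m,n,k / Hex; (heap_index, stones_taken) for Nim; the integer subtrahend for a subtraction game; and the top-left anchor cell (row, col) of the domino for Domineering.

PV length from [../X./.O/X./OX]: 5 plies

[../X./.O/X./OX] O move#1: (0,0):-1/O./X./.O/X./OX, (0,1):-1/.O/X./.O/X./OX, (1,1):-1/../XO/.O/X./OX, (2,0):+0/../X./OO/X./OX*, (3,1):-1/../X./.O/XO/OX
[../X./OO/X./OX] X move#2: (0,0):-1/X./X./OO/X./OX, (0,1):+0/.X/X./OO/X./OX*, (1,1):+0/../XX/OO/X./OX, (3,1):+0/../X./OO/XX/OX
[.X/X./OO/X./OX] O move#3: (0,0):+0/OX/X./OO/X./OX*, (1,1):+0/.X/XO/OO/X./OX, (3,1):+0/.X/X./OO/XO/OX
[OX/X./OO/X./OX] X move#4: (1,1):+0/OX/XX/OO/X./OX*, (3,1):+0/OX/X./OO/XX/OX
[OX/XX/OO/X./OX] O move#5: (3,1):+0/OX/XX/OO/XO/OX*
[OX/XX/OO/XO/OX] end (terminal +0, X#6); searched ../X./.O/X./OX to 7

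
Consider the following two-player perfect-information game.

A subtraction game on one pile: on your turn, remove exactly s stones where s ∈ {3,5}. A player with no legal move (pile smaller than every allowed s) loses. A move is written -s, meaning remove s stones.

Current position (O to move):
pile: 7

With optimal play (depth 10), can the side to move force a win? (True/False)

O winning at [7]: True

p1 O@[7]: -3[4]-1 -5[2]+1*
p2 X@[2] terminal -1; root [7] d10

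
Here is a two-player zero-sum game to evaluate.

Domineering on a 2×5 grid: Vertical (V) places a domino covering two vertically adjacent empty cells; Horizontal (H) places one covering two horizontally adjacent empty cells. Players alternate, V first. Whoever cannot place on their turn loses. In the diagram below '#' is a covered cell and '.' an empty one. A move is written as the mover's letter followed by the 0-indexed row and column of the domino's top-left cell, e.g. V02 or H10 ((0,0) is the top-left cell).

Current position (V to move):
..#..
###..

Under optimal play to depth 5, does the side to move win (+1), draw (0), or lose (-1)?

value(..#../###.., V) = +1

[..#../###..] V move#1: V03:+1/..##./####.*, V04:+1/..#.#/###.#
[..##./####.] H move#2: H00:-1/####./####.*
[####./####.] V move#3: V04:+1/#####/#####*
[#####/#####] end (terminal -1, H#4); searched ..#../###.. to 5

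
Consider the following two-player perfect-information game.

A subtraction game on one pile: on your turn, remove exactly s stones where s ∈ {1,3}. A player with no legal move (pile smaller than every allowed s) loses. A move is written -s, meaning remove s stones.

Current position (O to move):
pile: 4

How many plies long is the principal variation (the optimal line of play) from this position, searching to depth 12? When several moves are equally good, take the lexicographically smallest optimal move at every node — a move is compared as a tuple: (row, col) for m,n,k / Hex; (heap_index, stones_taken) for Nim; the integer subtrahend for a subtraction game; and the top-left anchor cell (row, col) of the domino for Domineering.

ply 1, O at 4 | -1=-1→3*; -3=-1→1
ply 2, X at 3 | -1=+1→2*; -3=+1→0
ply 3, O at 2 | -1=-1→1*
ply 4, X at 1 | -1=+1→0*
ply 5: 0 is terminal -1 (O); from 4 depth 12

PV length from [4]: 4 plies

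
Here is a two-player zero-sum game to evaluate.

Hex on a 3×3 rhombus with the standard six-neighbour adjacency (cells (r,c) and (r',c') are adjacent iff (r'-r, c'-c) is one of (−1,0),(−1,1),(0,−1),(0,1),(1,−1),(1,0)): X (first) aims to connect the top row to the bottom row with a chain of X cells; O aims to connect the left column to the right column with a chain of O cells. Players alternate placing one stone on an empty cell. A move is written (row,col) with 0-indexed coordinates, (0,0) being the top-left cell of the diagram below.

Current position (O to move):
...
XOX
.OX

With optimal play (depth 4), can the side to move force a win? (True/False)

p1 O@[.../XOX/.OX]: (0,0)[O../XOX/.OX]-1* (0,1)[.O./XOX/.OX]-1 (0,2)[..O/XOX/.OX]-1 (2,0)[.../XOX/OOX]-1
p2 X@[O../XOX/.OX]: (0,1)[OX./XOX/.OX]+1* (0,2)[O.X/XOX/.OX]+1 (2,0)[O../XOX/XOX]+1
p3 O@[OX./XOX/.OX]: (0,2)[OXO/XOX/.OX]-1* (2,0)[OX./XOX/OOX]-1
p4 X@[OXO/XOX/.OX]: (2,0)[OXO/XOX/XOX]+1*
p5 O@[OXO/XOX/XOX] terminal -1; root [.../XOX/.OX] d4

O winning at [.../XOX/.OX]: False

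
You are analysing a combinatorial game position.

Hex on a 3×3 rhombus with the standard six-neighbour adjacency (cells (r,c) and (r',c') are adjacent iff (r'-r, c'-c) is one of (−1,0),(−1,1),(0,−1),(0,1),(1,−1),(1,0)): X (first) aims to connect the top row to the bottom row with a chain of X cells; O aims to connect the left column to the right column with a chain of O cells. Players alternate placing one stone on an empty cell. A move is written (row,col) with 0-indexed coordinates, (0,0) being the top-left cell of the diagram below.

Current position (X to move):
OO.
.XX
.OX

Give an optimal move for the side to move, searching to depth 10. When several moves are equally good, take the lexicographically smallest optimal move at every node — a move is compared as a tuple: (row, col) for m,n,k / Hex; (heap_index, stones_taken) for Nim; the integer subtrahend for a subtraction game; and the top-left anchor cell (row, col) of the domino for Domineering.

X's best at [OO./.XX/.OX]: (0,2)

[OO./.XX/.OX] X move#1: (0,2):+1/OOX/.XX/.OX*, (1,0):-1/OO./XXX/.OX, (2,0):-1/OO./.XX/XOX
[OOX/.XX/.OX] end (terminal -1, O#2); searched OO./.XX/.OX to 10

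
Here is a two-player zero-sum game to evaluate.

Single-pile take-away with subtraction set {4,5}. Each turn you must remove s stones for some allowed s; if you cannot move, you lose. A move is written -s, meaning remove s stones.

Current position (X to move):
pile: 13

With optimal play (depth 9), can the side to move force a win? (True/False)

[13] X move#1: -4:+1/9*, -5:-1/8
[9] O move#2: -4:-1/5*, -5:-1/4
[5] X move#3: -4:+1/1*, -5:+1/0
[1] end (terminal -1, O#4); searched 13 to 9

X winning at [13]: True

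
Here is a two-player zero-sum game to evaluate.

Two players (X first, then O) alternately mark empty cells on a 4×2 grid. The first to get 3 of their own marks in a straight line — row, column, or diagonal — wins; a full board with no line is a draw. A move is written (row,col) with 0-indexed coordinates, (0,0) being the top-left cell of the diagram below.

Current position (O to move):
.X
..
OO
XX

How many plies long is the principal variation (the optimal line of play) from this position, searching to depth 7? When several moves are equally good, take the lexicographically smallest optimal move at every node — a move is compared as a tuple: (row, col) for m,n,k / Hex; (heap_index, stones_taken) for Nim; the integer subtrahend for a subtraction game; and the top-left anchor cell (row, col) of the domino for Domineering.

[.X/../OO/XX] O move#1: (0,0):+0/OX/../OO/XX*, (1,0):+0/.X/O./OO/XX, (1,1):+0/.X/.O/OO/XX
[OX/../OO/XX] X move#2: (1,0):+0/OX/X./OO/XX*, (1,1):-1/OX/.X/OO/XX
[OX/X./OO/XX] O move#3: (1,1):+0/OX/XO/OO/XX*
[OX/XO/OO/XX] end (terminal +0, X#4); searched .X/../OO/XX to 7

PV length from [.X/../OO/XX]: 3 plies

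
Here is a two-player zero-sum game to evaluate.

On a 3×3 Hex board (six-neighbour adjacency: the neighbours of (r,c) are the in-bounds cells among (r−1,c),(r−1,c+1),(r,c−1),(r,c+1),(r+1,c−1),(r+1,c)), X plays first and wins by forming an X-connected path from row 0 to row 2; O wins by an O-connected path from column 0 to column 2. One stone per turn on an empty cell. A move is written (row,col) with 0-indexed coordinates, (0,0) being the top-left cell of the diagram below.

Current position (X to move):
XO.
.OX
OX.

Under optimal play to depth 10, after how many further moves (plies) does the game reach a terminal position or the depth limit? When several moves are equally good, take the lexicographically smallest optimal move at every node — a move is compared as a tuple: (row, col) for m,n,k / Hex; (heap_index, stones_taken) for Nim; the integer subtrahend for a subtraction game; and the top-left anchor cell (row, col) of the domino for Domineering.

p1 X@[XO./.OX/OX.]: (0,2)[XOX/.OX/OX.]+1* (1,0)[XO./XOX/OX.]-1 (2,2)[XO./.OX/OXX]-1
p2 O@[XOX/.OX/OX.] terminal -1; root [XO./.OX/OX.] d10

PV length from [XO./.OX/OX.]: 1 ply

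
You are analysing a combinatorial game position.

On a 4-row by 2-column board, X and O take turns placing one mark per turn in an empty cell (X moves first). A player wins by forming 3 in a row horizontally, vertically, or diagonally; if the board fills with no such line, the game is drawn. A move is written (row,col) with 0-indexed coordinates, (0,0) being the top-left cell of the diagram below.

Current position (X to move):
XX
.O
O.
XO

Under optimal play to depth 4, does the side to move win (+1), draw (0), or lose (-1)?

[XX/.O/O./XO] X move#1: (1,0):-1/XX/XO/O./XO, (2,1):+0/XX/.O/OX/XO*
[XX/.O/OX/XO] O move#2: (1,0):+0/XX/OO/OX/XO*
[XX/OO/OX/XO] end (terminal +0, X#3); searched XX/.O/O./XO to 4

value(XX/.O/O./XO, X) = 0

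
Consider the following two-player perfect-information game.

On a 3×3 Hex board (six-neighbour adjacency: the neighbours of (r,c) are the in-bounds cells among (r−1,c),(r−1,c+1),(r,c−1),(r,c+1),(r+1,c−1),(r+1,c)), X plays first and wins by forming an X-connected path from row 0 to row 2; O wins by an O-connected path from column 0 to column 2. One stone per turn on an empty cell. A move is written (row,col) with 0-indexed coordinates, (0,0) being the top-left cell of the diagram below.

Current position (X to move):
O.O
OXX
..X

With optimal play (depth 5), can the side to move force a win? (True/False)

[O.O/OXX/..X] X move#1: (0,1):+1/OXO/OXX/..X*, (2,0):-1/O.O/OXX/X.X, (2,1):-1/O.O/OXX/.XX
[OXO/OXX/..X] end (terminal -1, O#2); searched O.O/OXX/..X to 5

X winning at [O.O/OXX/..X]: True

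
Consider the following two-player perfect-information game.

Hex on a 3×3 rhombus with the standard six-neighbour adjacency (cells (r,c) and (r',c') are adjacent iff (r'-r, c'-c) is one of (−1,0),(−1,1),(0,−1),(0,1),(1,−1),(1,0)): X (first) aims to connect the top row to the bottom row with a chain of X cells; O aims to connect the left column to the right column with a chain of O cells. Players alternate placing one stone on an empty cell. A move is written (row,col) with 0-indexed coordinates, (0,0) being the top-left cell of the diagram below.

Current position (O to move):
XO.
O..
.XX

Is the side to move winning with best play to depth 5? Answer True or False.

O winning at [XO./O../.XX]: True

ply 1, O at XO./O../.XX | (0,2)=+1→XOO/O../.XX*; (1,1)=+1→XO./OO./.XX; (1,2)=+1→XO./O.O/.XX; (2,0)=-1→XO./O../OXX
ply 2: XOO/O../.XX is terminal -1 (X); from XO./O../.XX depth 5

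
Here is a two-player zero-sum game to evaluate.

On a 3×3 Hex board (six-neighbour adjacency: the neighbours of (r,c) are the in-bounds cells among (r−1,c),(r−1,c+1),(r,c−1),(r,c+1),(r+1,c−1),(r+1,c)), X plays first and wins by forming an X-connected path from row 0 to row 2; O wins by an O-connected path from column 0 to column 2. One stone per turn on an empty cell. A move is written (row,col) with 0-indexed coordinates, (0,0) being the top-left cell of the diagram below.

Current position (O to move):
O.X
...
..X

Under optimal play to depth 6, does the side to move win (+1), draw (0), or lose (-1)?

p1 O@[O.X/.../..X]: (0,1)[OOX/.../..X]-1* (1,0)[O.X/O../..X]-1 (1,1)[O.X/.O./..X]-1 (1,2)[O.X/..O/..X]-1 (2,0)[O.X/.../O.X]-1 (2,1)[O.X/.../.OX]-1
p2 X@[OOX/.../..X]: (1,0)[OOX/X../..X]+1* (1,1)[OOX/.X./..X]+1 (1,2)[OOX/..X/..X]+1 (2,0)[OOX/.../X.X]+1 (2,1)[OOX/.../.XX]+1
p3 O@[OOX/X../..X]: (1,1)[OOX/XO./..X]-1* (1,2)[OOX/X.O/..X]-1 (2,0)[OOX/X../O.X]-1 (2,1)[OOX/X../.OX]-1
p4 X@[OOX/XO./..X]: (1,2)[OOX/XOX/..X]+1* (2,0)[OOX/XO./X.X]-1 (2,1)[OOX/XO./.XX]-1
p5 O@[OOX/XOX/..X] terminal -1; root [O.X/.../..X] d6

value(O.X/.../..X, O) = -1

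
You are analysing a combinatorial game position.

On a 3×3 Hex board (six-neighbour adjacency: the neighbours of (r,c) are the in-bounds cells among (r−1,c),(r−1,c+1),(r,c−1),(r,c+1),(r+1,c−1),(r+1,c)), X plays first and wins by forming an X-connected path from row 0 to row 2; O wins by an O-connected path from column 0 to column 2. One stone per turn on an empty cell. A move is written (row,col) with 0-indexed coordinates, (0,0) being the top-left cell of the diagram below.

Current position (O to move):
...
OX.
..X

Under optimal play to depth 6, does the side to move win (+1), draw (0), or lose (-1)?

p1 O@[.../OX./..X]: (0,0)[O../OX./..X]-1* (0,1)[.O./OX./..X]-1 (0,2)[..O/OX./..X]-1 (1,2)[.../OXO/..X]-1 (2,0)[.../OX./O.X]-1 (2,1)[.../OX./.OX]-1
p2 X@[O../OX./..X]: (0,1)[OX./OX./..X]+1* (0,2)[O.X/OX./..X]+1 (1,2)[O../OXX/..X]+1 (2,0)[O../OX./X.X]+1 (2,1)[O../OX./.XX]+1
p3 O@[OX./OX./..X]: (0,2)[OXO/OX./..X]-1* (1,2)[OX./OXO/..X]-1 (2,0)[OX./OX./O.X]-1 (2,1)[OX./OX./.OX]-1
p4 X@[OXO/OX./..X]: (1,2)[OXO/OXX/..X]+1* (2,0)[OXO/OX./X.X]+1 (2,1)[OXO/OX./.XX]+1
p5 O@[OXO/OXX/..X] terminal -1; root [.../OX./..X] d6

value(.../OX./..X, O) = -1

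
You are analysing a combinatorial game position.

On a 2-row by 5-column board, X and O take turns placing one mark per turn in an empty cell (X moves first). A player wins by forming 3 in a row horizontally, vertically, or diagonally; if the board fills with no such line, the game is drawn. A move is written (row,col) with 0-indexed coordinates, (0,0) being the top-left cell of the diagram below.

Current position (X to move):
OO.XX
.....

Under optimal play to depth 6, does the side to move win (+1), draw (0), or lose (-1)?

value(OO.XX/....., X) = +1

[OO.XX/.....] X move#1: (0,2):+1/OOXXX/.....*, (1,0):-1/OO.XX/X...., (1,1):-1/OO.XX/.X..., (1,2):-1/OO.XX/..X.., (1,3):-1/OO.XX/...X., (1,4):-1/OO.XX/....X
[OOXXX/.....] end (terminal -1, O#2); searched OO.XX/..... to 6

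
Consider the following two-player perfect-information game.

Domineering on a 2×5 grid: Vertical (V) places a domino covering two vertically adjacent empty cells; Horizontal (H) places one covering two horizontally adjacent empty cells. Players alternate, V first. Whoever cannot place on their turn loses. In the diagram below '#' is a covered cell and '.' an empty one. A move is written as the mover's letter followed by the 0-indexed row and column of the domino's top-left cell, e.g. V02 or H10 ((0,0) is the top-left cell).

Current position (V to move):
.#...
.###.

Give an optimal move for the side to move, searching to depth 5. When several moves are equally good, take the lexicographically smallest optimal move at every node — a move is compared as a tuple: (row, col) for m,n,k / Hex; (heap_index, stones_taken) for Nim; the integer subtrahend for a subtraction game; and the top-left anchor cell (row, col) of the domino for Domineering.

V's best at [.#.../.###.]: V04

p1 V@[.#.../.###.]: V00[##.../####.]-1 V04[.#..#/.####]+1*
p2 H@[.#..#/.####]: H02[.####/.####]-1*
p3 V@[.####/.####]: V00[#####/#####]+1*
p4 H@[#####/#####] terminal -1; root [.#.../.###.] d5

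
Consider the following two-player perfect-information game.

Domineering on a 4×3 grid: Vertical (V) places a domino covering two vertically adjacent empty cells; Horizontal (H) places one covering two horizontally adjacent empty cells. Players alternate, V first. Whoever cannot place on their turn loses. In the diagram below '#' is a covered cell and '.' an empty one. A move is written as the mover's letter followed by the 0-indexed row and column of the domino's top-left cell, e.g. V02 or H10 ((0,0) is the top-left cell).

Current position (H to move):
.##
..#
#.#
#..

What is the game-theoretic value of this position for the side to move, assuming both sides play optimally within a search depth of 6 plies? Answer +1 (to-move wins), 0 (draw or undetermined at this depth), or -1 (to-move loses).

ply 1, H at .##/..#/#.#/#.. | H10=-1→.##/###/#.#/#..*; H31=-1→.##/..#/#.#/###
ply 2, V at .##/###/#.#/#.. | V21=+1→.##/###/###/##.*
ply 3: .##/###/###/##. is terminal -1 (H); from .##/..#/#.#/#.. depth 6

value(.##/..#/#.#/#.., H) = -1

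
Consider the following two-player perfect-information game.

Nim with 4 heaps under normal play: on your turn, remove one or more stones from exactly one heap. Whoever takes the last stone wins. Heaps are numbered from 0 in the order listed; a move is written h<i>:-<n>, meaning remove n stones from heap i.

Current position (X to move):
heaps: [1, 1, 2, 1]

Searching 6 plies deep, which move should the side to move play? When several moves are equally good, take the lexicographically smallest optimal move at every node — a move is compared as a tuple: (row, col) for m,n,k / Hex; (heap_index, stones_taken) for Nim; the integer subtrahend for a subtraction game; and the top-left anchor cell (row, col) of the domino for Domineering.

ply 1, X at (1,1,2,1) | h0:-1=-1→(0,1,2,1); h1:-1=-1→(1,0,2,1); h2:-1=+1→(1,1,1,1)*; h2:-2=-1→(1,1,0,1); h3:-1=-1→(1,1,2,0)
ply 2, O at (1,1,1,1) | h0:-1=-1→(0,1,1,1)*; h1:-1=-1→(1,0,1,1); h2:-1=-1→(1,1,0,1); h3:-1=-1→(1,1,1,0)
ply 3, X at (0,1,1,1) | h1:-1=+1→(0,0,1,1)*; h2:-1=+1→(0,1,0,1); h3:-1=+1→(0,1,1,0)
ply 4, O at (0,0,1,1) | h2:-1=-1→(0,0,0,1)*; h3:-1=-1→(0,0,1,0)
ply 5, X at (0,0,0,1) | h3:-1=+1→(0,0,0,0)*
ply 6: (0,0,0,0) is terminal -1 (O); from (1,1,2,1) depth 6

X's best at [(1,1,2,1)]: h2:-1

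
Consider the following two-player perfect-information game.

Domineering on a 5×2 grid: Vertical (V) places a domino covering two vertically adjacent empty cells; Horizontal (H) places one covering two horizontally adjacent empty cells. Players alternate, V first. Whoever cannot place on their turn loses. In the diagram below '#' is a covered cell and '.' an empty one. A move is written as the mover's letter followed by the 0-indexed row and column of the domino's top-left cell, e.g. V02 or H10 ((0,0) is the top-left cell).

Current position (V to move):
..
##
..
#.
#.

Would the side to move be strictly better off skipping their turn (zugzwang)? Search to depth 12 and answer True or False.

ply 1, V at ../##/../#./#. | V21=-1→../##/.#/##/#.*; V31=-1→../##/../##/##
ply 2, H at ../##/.#/##/#. | H00=+1→##/##/.#/##/#.*
ply 3: ##/##/.#/##/#. is terminal -1 (V); from ../##/../#./#. depth 12
if V skipped the turn, H would face:
~ ply 1, H at ../##/../#./#. | H00=-1→##/##/../#./#.; H20=+1→../##/##/#./#.*
~ ply 2, V at ../##/##/#./#. | V31=-1→../##/##/##/##*
~ ply 3, H at ../##/##/##/## | H00=+1→##/##/##/##/##*
~ ply 4: ##/##/##/##/## is terminal -1 (V); from ../##/../#./#. depth 12
compare (V): move=-1 vs pass=-1

zugzwang(../##/../#./#., V) = False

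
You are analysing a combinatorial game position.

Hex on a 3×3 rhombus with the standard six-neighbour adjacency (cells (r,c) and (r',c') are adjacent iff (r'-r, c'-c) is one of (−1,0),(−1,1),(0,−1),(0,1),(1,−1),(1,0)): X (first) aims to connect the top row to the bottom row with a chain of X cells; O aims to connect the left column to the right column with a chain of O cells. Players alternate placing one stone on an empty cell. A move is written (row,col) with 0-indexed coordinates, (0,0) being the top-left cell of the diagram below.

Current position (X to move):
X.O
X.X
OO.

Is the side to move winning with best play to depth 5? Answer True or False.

[X.O/X.X/OO.] X move#1: (0,1):-1/XXO/X.X/OO.*, (1,1):-1/X.O/XXX/OO., (2,2):-1/X.O/X.X/OOX
[XXO/X.X/OO.] O move#2: (1,1):+1/XXO/XOX/OO.*, (2,2):+1/XXO/X.X/OOO
[XXO/XOX/OO.] end (terminal -1, X#3); searched X.O/X.X/OO. to 5

X winning at [X.O/X.X/OO.]: False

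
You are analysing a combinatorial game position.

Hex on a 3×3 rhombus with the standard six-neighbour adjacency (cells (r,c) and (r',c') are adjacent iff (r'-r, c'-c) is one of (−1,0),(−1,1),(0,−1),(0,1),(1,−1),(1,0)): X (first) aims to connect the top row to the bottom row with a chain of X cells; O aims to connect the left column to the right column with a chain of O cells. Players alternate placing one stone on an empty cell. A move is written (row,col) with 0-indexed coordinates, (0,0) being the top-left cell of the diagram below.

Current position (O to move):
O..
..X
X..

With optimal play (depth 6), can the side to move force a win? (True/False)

[O../..X/X..] O move#1: (0,1):-1/OO./..X/X..*, (0,2):-1/O.O/..X/X.., (1,0):-1/O../O.X/X.., (1,1):-1/O../.OX/X.., (2,1):-1/O../..X/XO., (2,2):-1/O../..X/X.O
[OO./..X/X..] X move#2: (0,2):+1/OOX/..X/X..*, (1,0):-1/OO./X.X/X.., (1,1):-1/OO./.XX/X.., (2,1):-1/OO./..X/XX., (2,2):-1/OO./..X/X.X
[OOX/..X/X..] O move#3: (1,0):-1/OOX/O.X/X..*, (1,1):-1/OOX/.OX/X.., (2,1):-1/OOX/..X/XO., (2,2):-1/OOX/..X/X.O
[OOX/O.X/X..] X move#4: (1,1):+1/OOX/OXX/X..*, (2,1):+1/OOX/O.X/XX., (2,2):+1/OOX/O.X/X.X
[OOX/OXX/X..] end (terminal -1, O#5); searched O../..X/X.. to 6

O winning at [O../..X/X..]: False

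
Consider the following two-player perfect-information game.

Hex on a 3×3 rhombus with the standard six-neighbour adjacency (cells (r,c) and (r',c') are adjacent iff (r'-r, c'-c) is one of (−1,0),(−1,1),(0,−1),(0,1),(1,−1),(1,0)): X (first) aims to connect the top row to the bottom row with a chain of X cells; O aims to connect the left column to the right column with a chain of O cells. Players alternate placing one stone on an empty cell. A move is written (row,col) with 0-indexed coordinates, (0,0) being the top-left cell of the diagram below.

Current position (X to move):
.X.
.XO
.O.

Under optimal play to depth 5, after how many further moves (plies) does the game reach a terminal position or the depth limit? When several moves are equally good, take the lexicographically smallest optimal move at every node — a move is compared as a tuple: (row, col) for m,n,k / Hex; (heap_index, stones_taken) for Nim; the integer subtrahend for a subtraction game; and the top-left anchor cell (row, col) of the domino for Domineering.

[.X./.XO/.O.] X move#1: (0,0):-1/XX./.XO/.O., (0,2):-1/.XX/.XO/.O., (1,0):-1/.X./XXO/.O., (2,0):+1/.X./.XO/XO.*, (2,2):-1/.X./.XO/.OX
[.X./.XO/XO.] end (terminal -1, O#2); searched .X./.XO/.O. to 5

PV length from [.X./.XO/.O.]: 1 ply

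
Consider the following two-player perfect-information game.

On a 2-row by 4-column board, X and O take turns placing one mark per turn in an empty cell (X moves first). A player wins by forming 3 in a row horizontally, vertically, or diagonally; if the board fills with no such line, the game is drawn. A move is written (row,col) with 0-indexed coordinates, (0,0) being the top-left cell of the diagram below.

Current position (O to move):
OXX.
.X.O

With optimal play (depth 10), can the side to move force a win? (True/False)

O winning at [OXX./.X.O]: False

p1 O@[OXX./.X.O]: (0,3)[OXXO/.X.O]+0* (1,0)[OXX./OX.O]-1 (1,2)[OXX./.XOO]-1
p2 X@[OXXO/.X.O]: (1,0)[OXXO/XX.O]+0* (1,2)[OXXO/.XXO]+0
p3 O@[OXXO/XX.O]: (1,2)[OXXO/XXOO]+0*
p4 X@[OXXO/XXOO] terminal +0; root [OXX./.X.O] d10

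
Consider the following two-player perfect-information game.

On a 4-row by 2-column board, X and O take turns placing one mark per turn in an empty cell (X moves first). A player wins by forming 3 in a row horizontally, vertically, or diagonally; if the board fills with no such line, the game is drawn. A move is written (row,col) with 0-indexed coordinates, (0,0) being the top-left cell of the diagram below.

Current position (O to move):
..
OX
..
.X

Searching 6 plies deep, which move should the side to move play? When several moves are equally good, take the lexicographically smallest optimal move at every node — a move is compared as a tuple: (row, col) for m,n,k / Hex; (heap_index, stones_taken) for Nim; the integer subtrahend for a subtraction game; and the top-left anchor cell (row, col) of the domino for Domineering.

[../OX/../.X] O move#1: (0,0):-1/O./OX/../.X, (0,1):-1/.O/OX/../.X, (2,0):-1/../OX/O./.X, (2,1):+0/../OX/.O/.X*, (3,0):-1/../OX/../OX
[../OX/.O/.X] X move#2: (0,0):+0/X./OX/.O/.X*, (0,1):-1/.X/OX/.O/.X, (2,0):+0/../OX/XO/.X, (3,0):+0/../OX/.O/XX
[X./OX/.O/.X] O move#3: (0,1):+0/XO/OX/.O/.X*, (2,0):+0/X./OX/OO/.X, (3,0):+0/X./OX/.O/OX
[XO/OX/.O/.X] X move#4: (2,0):+0/XO/OX/XO/.X*, (3,0):+0/XO/OX/.O/XX
[XO/OX/XO/.X] O move#5: (3,0):+0/XO/OX/XO/OX*
[XO/OX/XO/OX] end (terminal +0, X#6); searched ../OX/../.X to 6

O's best at [../OX/../.X]: (2,1)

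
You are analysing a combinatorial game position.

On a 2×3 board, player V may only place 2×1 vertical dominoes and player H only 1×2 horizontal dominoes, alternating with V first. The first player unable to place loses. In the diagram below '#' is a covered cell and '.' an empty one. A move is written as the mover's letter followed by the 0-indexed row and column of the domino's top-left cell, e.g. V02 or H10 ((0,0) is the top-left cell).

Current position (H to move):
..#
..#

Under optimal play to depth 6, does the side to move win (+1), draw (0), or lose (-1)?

[..#/..#] H move#1: H00:+1/###/..#*, H10:+1/..#/###
[###/..#] end (terminal -1, V#2); searched ..#/..# to 6

value(..#/..#, H) = +1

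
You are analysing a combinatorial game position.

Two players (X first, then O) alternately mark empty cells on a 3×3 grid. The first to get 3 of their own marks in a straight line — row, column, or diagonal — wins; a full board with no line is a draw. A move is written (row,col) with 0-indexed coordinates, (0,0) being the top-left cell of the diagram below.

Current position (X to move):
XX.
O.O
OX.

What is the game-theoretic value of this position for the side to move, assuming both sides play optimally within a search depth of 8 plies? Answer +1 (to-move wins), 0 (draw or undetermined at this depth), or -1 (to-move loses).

ply 1, X at XX./O.O/OX. | (0,2)=+1→XXX/O.O/OX.*; (1,1)=+1→XX./OXO/OX.; (2,2)=-1→XX./O.O/OXX
ply 2: XXX/O.O/OX. is terminal -1 (O); from XX./O.O/OX. depth 8

value(XX./O.O/OX., X) = +1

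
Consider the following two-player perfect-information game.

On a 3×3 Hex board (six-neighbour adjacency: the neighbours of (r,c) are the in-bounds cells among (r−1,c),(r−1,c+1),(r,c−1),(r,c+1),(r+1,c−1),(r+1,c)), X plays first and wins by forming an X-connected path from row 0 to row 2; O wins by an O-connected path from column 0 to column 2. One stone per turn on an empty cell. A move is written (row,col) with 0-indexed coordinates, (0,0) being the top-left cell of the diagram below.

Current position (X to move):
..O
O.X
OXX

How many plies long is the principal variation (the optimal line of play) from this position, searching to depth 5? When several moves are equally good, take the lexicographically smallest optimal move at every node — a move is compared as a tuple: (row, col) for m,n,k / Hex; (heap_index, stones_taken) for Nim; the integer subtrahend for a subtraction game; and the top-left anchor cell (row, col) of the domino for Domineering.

PV length from [..O/O.X/OXX]: 2 plies

ply 1, X at ..O/O.X/OXX | (0,0)=-1→X.O/O.X/OXX*; (0,1)=-1→.XO/O.X/OXX; (1,1)=-1→..O/OXX/OXX
ply 2, O at X.O/O.X/OXX | (0,1)=+1→XOO/O.X/OXX*; (1,1)=+1→X.O/OOX/OXX
ply 3: XOO/O.X/OXX is terminal -1 (X); from ..O/O.X/OXX depth 5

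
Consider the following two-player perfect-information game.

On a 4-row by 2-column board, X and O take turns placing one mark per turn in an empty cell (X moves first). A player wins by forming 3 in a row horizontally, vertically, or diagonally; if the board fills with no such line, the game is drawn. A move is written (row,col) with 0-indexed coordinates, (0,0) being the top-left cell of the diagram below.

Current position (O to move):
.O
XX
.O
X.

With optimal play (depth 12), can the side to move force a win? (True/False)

O winning at [.O/XX/.O/X.]: False

ply 1, O at .O/XX/.O/X. | (0,0)=-1→OO/XX/.O/X.; (2,0)=+0→.O/XX/OO/X.*; (3,1)=-1→.O/XX/.O/XO
ply 2, X at .O/XX/OO/X. | (0,0)=+0→XO/XX/OO/X.*; (3,1)=+0→.O/XX/OO/XX
ply 3, O at XO/XX/OO/X. | (3,1)=+0→XO/XX/OO/XO*
ply 4: XO/XX/OO/XO is terminal +0 (X); from .O/XX/.O/X. depth 12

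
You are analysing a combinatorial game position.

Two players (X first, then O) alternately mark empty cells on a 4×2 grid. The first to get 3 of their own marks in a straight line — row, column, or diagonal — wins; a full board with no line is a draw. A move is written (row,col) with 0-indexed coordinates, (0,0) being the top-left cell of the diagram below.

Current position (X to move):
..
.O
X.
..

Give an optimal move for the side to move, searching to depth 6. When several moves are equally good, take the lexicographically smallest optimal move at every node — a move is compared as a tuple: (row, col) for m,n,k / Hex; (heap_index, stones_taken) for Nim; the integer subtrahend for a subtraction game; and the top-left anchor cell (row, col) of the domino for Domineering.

p1 X@[../.O/X./..]: (0,0)[X./.O/X./..]+0 (0,1)[.X/.O/X./..]+0 (1,0)[../XO/X./..]+1* (2,1)[../.O/XX/..]+0 (3,0)[../.O/X./X.]+0 (3,1)[../.O/X./.X]+0
p2 O@[../XO/X./..]: (0,0)[O./XO/X./..]-1* (0,1)[.O/XO/X./..]-1 (2,1)[../XO/XO/..]-1 (3,0)[../XO/X./O.]-1 (3,1)[../XO/X./.O]-1
p3 X@[O./XO/X./..]: (0,1)[OX/XO/X./..]+0 (2,1)[O./XO/XX/..]+0 (3,0)[O./XO/X./X.]+1* (3,1)[O./XO/X./.X]+0
p4 O@[O./XO/X./X.] terminal -1; root [../.O/X./..] d6

X's best at [../.O/X./..]: (1,0)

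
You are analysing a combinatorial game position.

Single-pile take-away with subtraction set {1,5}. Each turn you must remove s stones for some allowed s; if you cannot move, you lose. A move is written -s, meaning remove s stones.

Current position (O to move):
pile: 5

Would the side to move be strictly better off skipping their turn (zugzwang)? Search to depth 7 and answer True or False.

zugzwang(5, O) = False

p1 O@[5]: -1[4]+1* -5[0]+1
p2 X@[4]: -1[3]-1*
p3 O@[3]: -1[2]+1*
p4 X@[2]: -1[1]-1*
p5 O@[1]: -1[0]+1*
p6 X@[0] terminal -1; root [5] d7
if O skipped the turn, X would face:
~ p1 X@[5]: -1[4]+1* -5[0]+1
~ p2 O@[4]: -1[3]-1*
~ p3 X@[3]: -1[2]+1*
~ p4 O@[2]: -1[1]-1*
~ p5 X@[1]: -1[0]+1*
~ p6 O@[0] terminal -1; root [5] d7
compare (O): move=+1 vs pass=-1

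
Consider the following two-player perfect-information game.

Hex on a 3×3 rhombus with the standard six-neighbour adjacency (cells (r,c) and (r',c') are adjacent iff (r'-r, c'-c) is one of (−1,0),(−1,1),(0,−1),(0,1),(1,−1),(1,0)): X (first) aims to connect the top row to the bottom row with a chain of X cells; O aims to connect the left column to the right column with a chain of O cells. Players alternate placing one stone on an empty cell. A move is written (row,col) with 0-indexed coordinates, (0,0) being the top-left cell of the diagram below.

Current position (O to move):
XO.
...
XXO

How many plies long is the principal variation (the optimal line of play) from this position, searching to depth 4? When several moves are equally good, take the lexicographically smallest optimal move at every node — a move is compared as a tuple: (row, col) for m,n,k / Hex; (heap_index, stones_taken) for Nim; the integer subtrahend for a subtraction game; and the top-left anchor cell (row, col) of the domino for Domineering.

[XO./.../XXO] O move#1: (0,2):-1/XOO/.../XXO*, (1,0):-1/XO./O../XXO, (1,1):-1/XO./.O./XXO, (1,2):-1/XO./..O/XXO
[XOO/.../XXO] X move#2: (1,0):+1/XOO/X../XXO*, (1,1):-1/XOO/.X./XXO, (1,2):-1/XOO/..X/XXO
[XOO/X../XXO] end (terminal -1, O#3); searched XO./.../XXO to 4

PV length from [XO./.../XXO]: 2 plies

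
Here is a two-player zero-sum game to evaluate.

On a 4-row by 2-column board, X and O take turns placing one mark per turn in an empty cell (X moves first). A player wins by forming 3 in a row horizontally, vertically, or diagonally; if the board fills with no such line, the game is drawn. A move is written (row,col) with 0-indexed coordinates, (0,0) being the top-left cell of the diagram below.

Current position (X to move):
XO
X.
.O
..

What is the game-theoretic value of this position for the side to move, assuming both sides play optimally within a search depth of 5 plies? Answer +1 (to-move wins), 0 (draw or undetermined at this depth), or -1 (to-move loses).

value(XO/X./.O/.., X) = +1

[XO/X./.O/..] X move#1: (1,1):+0/XO/XX/.O/.., (2,0):+1/XO/X./XO/..*, (3,0):-1/XO/X./.O/X., (3,1):-1/XO/X./.O/.X
[XO/X./XO/..] end (terminal -1, O#2); searched XO/X./.O/.. to 5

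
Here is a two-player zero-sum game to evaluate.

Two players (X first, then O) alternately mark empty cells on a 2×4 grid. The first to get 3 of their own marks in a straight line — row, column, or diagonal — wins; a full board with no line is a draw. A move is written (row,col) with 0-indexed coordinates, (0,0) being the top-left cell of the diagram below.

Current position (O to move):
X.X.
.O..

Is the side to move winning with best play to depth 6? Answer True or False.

[X.X./.O..] O move#1: (0,1):+0/XOX./.O..*, (0,3):-1/X.XO/.O.., (1,0):-1/X.X./OO.., (1,2):-1/X.X./.OO., (1,3):-1/X.X./.O.O
[XOX./.O..] X move#2: (0,3):-1/XOXX/.O.., (1,0):+0/XOX./XO..*, (1,2):+0/XOX./.OX., (1,3):+0/XOX./.O.X
[XOX./XO..] O move#3: (0,3):+0/XOXO/XO..*, (1,2):+0/XOX./XOO., (1,3):+0/XOX./XO.O
[XOXO/XO..] X move#4: (1,2):+0/XOXO/XOX.*, (1,3):+0/XOXO/XO.X
[XOXO/XOX.] O move#5: (1,3):+0/XOXO/XOXO*
[XOXO/XOXO] end (terminal +0, X#6); searched X.X./.O.. to 6

O winning at [X.X./.O..]: False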